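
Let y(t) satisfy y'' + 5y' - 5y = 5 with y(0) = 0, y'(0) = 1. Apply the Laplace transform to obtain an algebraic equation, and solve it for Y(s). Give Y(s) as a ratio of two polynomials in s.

Take the Laplace transform of both sides.
With L{y''} = s^2 Y - s·y(0) - y'(0) and L{y'} = sY - y(0), with y(0) = 0, y'(0) = 1: the LHS transforms to (s^2 + 5*s - 5)Y - (1).
The right side is L{5} = 5/s.
So (s^2 + 5*s - 5)Y = 5/s + (1).
Solve for Y(s) and write it as one ratio of polynomials.

Y(s) = (s + 5)/(s^3 + 5*s^2 - 5*s)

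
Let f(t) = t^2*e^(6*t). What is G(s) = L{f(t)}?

L{t^2} = 2!/s^3 = 2/s^3.
By the first shifting theorem, multiplying by e^(6t) replaces s with s - 6.

G(s) = 2/(s - 6)^3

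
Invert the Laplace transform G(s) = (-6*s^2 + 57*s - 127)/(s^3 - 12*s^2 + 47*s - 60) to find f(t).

f(t) = 4*exp(5*t) - 5*exp(4*t) - 5*exp(3*t)

Factor the denominator: s^3 - 12*s^2 + 47*s - 60 = (s - 5)*(s - 4)*(s - 3).
Partial fraction decomposition gives [-5/(s - 3)] + [-5/(s - 4)] + [4/(s - 5)].
Invert each term: -5/(s - 3) ↔ -5e^(3t); -5/(s - 4) ↔ -5e^(4t); 4/(s - 5) ↔ 4e^(5t).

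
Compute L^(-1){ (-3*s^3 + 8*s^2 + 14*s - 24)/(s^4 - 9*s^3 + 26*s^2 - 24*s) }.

-4*exp(4*t) - 3*exp(3*t) + 3*exp(2*t) + 1

Factor the denominator: s^4 - 9*s^3 + 26*s^2 - 24*s = s*(s - 4)*(s - 3)*(s - 2).
Partial fraction decomposition gives [3/(s - 2)] + [-3/(s - 3)] + [-4/(s - 4)] + [1/s].
Invert each term: 3/(s - 2) ↔ 3e^(2t); -3/(s - 3) ↔ -3e^(3t); -4/(s - 4) ↔ -4e^(4t); 1/(s - 0) ↔ e^(0t).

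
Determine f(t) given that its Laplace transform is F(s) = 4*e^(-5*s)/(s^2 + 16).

f(t) = Heaviside(t - 5)*(sin(4*t - 20))

The factor e^(-5s) signals a time shift by c = 5 (second shifting theorem).
L{sin(4t)} = 4/(s^2 + 16), so L^-1{4/(s^2 + 16)} = sin(4*t).
Hence the inverse is u(t - 5) times that function evaluated at t - 5.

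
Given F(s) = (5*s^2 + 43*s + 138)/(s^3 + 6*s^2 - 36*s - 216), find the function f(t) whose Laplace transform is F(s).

f(t) = -5*t*exp(-6*t) + 4*exp(6*t) + exp(-6*t)

Factor the denominator: s^3 + 6*s^2 - 36*s - 216 = (s - 6)*(s + 6)^2.
Partial fraction decomposition gives [1/(s + 6)] + [-5/(s + 6)^2] + [4/(s - 6)].
Invert each term: 1/(s + 6) ↔ e^(-6t); -5/(s + 6)^2 ↔ -5t·e^(-6t); 4/(s - 6) ↔ 4e^(6t).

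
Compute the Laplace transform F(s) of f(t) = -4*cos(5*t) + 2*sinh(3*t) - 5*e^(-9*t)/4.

The transform is linear, so treat each term independently.
(2)·[L{sinh(3t)} = 3/(s^2 - 9)]; (-5/4)·[L{e^(-9t)} = 1/(s + 9)]; (-4)·[L{cos(5t)} = s/(s^2 + 25)].

F(s) = -4*s/(s^2 + 25) + 6/(s^2 - 9) - 5/(4*(s + 9))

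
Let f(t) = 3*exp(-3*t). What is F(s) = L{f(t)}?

F(s) = 3/(s + 3)

L{3} = 3/s.
By the first shifting theorem, multiplying by e^(-3t) replaces s with s + 3.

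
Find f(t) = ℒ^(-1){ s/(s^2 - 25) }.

Since L{cosh(5t)} = s/(s^2 - 25), the inverse is cosh(5*t).

f(t) = cosh(5*t)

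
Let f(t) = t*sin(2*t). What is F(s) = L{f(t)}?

F(s) = 4*s/(s^2 + 4)^2

L{sin(2t)} = 2/(s^2 + 4).
Then apply L{t·g(t)} = -d/ds[G(s)] with G(s) = 2/(s^2 + 4):
differentiating 1 time and applying the sign gives 4*s/(s^2 + 4)^2.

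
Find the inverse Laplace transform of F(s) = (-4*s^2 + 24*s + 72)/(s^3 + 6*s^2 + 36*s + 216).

5*sin(6*t) - cos(6*t) - 3*exp(-6*t)

Factor the denominator: s^3 + 6*s^2 + 36*s + 216 = (s + 6)*(s^2 + 36).
Partial fraction decomposition gives [-3/(s + 6)] + [-s/(s^2 + 36)] + [30/(s^2 + 36)].
Invert each term: -3/(s + 6) ↔ -3e^(-6t); -1·s/(s^2 + 36) ↔ -cos(6t); 5·6/(s^2 + 36) ↔ 5sin(6t).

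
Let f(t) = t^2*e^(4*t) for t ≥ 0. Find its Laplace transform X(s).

X(s) = 2/(s - 4)^3

L{e^(4t)} = 1/(s - 4).
Then apply L{t^2·g(t)} = (-1)^2 d^2/ds^2[G(s)] with G(s) = 1/(s - 4):
differentiating 2 times and applying the sign gives 2/(s - 4)^3.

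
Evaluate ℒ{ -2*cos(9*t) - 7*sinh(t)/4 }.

-2*s/(s^2 + 81) - 7/(4*(s^2 - 1))

Apply the Laplace transform termwise.
(-7/4)·[L{sinh(t)} = 1/(s^2 - 1)]; (-2)·[L{cos(9t)} = s/(s^2 + 81)].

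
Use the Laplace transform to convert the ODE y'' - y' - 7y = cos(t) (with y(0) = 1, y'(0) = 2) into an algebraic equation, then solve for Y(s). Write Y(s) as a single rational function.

Take the Laplace transform of both sides.
The derivative rules (L{y''} = s^2 Y - s·y(0) - y'(0) and L{y'} = sY - y(0), with y(0) = 1, y'(0) = 2) turn the left side into (s^2 - s - 7)Y - (s + 1).
The right side is L{cos(t)} = s/(s^2 + 1).
So (s^2 - s - 7)Y = s/(s^2 + 1) + (s + 1).
Divide through and combine into a single rational function.

Y(s) = (s^3 + s^2 + 2*s + 1)/(s^4 - s^3 - 6*s^2 - s - 7)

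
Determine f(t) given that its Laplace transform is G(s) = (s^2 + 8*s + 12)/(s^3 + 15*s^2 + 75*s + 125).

Factor the denominator: s^3 + 15*s^2 + 75*s + 125 = (s + 5)^3.
Partial fraction decomposition gives [1/(s + 5)] + [-2/(s + 5)^2] + [-3/(s + 5)^3].
Invert each term: 1/(s + 5) ↔ e^(-5t); -2/(s + 5)^2 ↔ -2t·e^(-5t); -3/(s + 5)^3 ↔ (-3/2)t^2·e^(-5t).

f(t) = -3*t^2*exp(-5*t)/2 - 2*t*exp(-5*t) + exp(-5*t)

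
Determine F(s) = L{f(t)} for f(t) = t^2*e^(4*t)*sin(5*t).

F(s) = 10*(3*s^2 - 24*s + 23)/(s^2 - 8*s + 41)^3

L{sin(5t)} = 5/(s^2 + 25).
Multiplying by e^(4t) shifts s → s - 4, so L{e^(4*t)*sin(5*t)} = 5/((s - 4)^2 + 25).
Then apply L{t^2·g(t)} = (-1)^2 d^2/ds^2[G(s)] with G(s) = 5/((s - 4)^2 + 25):
differentiating 2 times and applying the sign gives 10*(3*s^2 - 24*s + 23)/(s^2 - 8*s + 41)^3.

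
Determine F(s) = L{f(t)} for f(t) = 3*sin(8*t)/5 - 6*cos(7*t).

F(s) = -6*s/(s^2 + 49) + 24/(5*(s^2 + 64))

By linearity of the Laplace transform, transform each term separately.
(-6)·[L{cos(7t)} = s/(s^2 + 49)]; (3/5)·[L{sin(8t)} = 8/(s^2 + 64)].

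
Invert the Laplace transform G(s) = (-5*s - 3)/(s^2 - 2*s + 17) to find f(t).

Complete the square in the denominator: s^2 - 2*s + 17 = (s - 1)^2 + 4^2.
Split the numerator to match: -5*s - 3 = -5·(s - 1) - 2·4.
Invert each term: -5·(s - 1)/((s - 1)^2 + 16) ↔ -5e^(t)cos(4t); -2·4/((s - 1)^2 + 16) ↔ -2e^(t)sin(4t).

f(t) = -2*exp(t)*sin(4*t) - 5*exp(t)*cos(4*t)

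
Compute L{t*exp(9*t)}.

L{e^(9t)} = 1/(s - 9).
Then apply L{t·g(t)} = -d/ds[G(s)] with G(s) = 1/(s - 9):
differentiating 1 time and applying the sign gives (s - 9)^(-2).

(s - 9)^(-2)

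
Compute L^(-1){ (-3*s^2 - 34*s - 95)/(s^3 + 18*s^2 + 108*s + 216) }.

Factor the denominator: s^3 + 18*s^2 + 108*s + 216 = (s + 6)^3.
Partial fraction decomposition gives [-3/(s + 6)] + [2/(s + 6)^2] + [(s + 6)^(-3)].
Invert each term: -3/(s + 6) ↔ -3e^(-6t); 2/(s + 6)^2 ↔ 2t·e^(-6t); 1/(s + 6)^3 ↔ (1/2)t^2·e^(-6t).

t^2*exp(-6*t)/2 + 2*t*exp(-6*t) - 3*exp(-6*t)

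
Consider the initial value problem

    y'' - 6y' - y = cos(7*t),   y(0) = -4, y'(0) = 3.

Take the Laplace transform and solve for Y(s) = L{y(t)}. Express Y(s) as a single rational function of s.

Transform both sides with L{·}.
The derivative rules (L{y''} = s^2 Y - s·y(0) - y'(0) and L{y'} = sY - y(0), with y(0) = -4, y'(0) = 3) turn the left side into (s^2 - 6*s - 1)Y - (-4*s + 27).
The right side is L{cos(7*t)} = s/(s^2 + 49).
So (s^2 - 6*s - 1)Y = s/(s^2 + 49) + (-4*s + 27).
Isolate Y and clear denominators.

Y(s) = (-4*s^3 + 27*s^2 - 195*s + 1323)/(s^4 - 6*s^3 + 48*s^2 - 294*s - 49)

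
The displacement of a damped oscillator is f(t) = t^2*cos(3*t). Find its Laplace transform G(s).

G(s) = 2*s*(s^2 - 27)/(s^2 + 9)^3

L{cos(3t)} = s/(s^2 + 9).
Then apply L{t^2·g(t)} = (-1)^2 d^2/ds^2[H(s)] with H(s) = s/(s^2 + 9):
differentiating 2 times and applying the sign gives 2*s*(s^2 - 27)/(s^2 + 9)^3.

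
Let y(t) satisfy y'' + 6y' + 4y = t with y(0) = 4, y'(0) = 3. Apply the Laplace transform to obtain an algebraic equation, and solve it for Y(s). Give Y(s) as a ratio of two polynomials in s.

Laplace-transform each side.
With L{y''} = s^2 Y - s·y(0) - y'(0) and L{y'} = sY - y(0), with y(0) = 4, y'(0) = 3: the LHS transforms to (s^2 + 6*s + 4)Y - (4*s + 27).
The right side is L{t} = s^(-2).
So (s^2 + 6*s + 4)Y = s^(-2) + (4*s + 27).
Divide through and combine into a single rational function.

Y(s) = (4*s^3 + 27*s^2 + 1)/(s^4 + 6*s^3 + 4*s^2)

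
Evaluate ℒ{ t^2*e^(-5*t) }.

L{e^(-5t)} = 1/(s + 5).
Then apply L{t^2·g(t)} = (-1)^2 d^2/ds^2[G(s)] with G(s) = 1/(s + 5):
differentiating 2 times and applying the sign gives 2/(s + 5)^3.

2/(s + 5)^3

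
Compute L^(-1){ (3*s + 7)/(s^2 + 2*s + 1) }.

4*t*exp(-t) + 3*exp(-t)

Factor the denominator: s^2 + 2*s + 1 = (s + 1)^2.
Partial fraction decomposition gives [3/(s + 1)] + [4/(s + 1)^2].
Invert each term: 3/(s + 1) ↔ 3e^(-t); 4/(s + 1)^2 ↔ 4t·e^(-t).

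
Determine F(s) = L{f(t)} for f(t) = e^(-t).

F(s) = 1/(s + 1)

L{e^(-t)} = 1/(s + 1).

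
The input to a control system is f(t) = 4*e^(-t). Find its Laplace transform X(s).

L{4} = 4/s.
By the first shifting theorem, multiplying by e^(-t) replaces s with s + 1.

X(s) = 4/(s + 1)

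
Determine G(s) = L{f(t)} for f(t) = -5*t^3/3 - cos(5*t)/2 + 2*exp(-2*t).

The transform is linear, so treat each term independently.
(-1/2)·[L{cos(5t)} = s/(s^2 + 25)]; (-5/3)·[L{t^3} = 3!/s^4 = 6/s^4]; (2)·[L{e^(-2t)} = 1/(s + 2)].

G(s) = -s/(2*(s^2 + 25)) + 2/(s + 2) - 10/s^4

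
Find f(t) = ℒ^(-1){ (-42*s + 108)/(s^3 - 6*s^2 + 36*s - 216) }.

Factor the denominator: s^3 - 6*s^2 + 36*s - 216 = (s - 6)*(s^2 + 36).
Partial fraction decomposition gives [-2/(s - 6)] + [2*s/(s^2 + 36)] + [-30/(s^2 + 36)].
Invert each term: -2/(s - 6) ↔ -2e^(6t); 2·s/(s^2 + 36) ↔ 2cos(6t); -5·6/(s^2 + 36) ↔ -5sin(6t).

f(t) = -2*exp(6*t) - 5*sin(6*t) + 2*cos(6*t)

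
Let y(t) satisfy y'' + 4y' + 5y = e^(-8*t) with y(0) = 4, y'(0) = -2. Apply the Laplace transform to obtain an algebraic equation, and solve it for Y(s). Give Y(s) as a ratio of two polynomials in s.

Y(s) = (4*s^2 + 46*s + 113)/(s^3 + 12*s^2 + 37*s + 40)

Transform both sides with L{·}.
Using L{y''} = s^2 Y - s·y(0) - y'(0) and L{y'} = sY - y(0), with y(0) = 4, y'(0) = -2, the left side becomes (s^2 + 4*s + 5)Y - (4*s + 14).
The right side is L{e^(-8*t)} = 1/(s + 8).
So (s^2 + 4*s + 5)Y = 1/(s + 8) + (4*s + 14).
Divide through and combine into a single rational function.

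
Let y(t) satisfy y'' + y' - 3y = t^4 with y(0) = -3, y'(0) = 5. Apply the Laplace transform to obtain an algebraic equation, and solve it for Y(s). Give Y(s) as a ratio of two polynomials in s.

Transform both sides with L{·}.
Using L{y''} = s^2 Y - s·y(0) - y'(0) and L{y'} = sY - y(0), with y(0) = -3, y'(0) = 5, the left side becomes (s^2 + s - 3)Y - (-3*s + 2).
The right side is L{t^4} = 24/s^5.
So (s^2 + s - 3)Y = 24/s^5 + (-3*s + 2).
Solve for Y(s) and write it as one ratio of polynomials.

Y(s) = (-3*s^6 + 2*s^5 + 24)/(s^7 + s^6 - 3*s^5)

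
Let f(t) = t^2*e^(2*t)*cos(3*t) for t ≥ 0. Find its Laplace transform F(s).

L{cos(3t)} = s/(s^2 + 9).
Multiplying by e^(2t) shifts s → s - 2, so L{e^(2*t)*cos(3*t)} = (s - 2)/((s - 2)^2 + 9).
Then apply L{t^2·g(t)} = (-1)^2 d^2/ds^2[G(s)] with G(s) = (s - 2)/((s - 2)^2 + 9):
differentiating 2 times and applying the sign gives 2*(s - 2)*(s^2 - 4*s - 23)/(s^2 - 4*s + 13)^3.

F(s) = 2*(s - 2)*(s^2 - 4*s - 23)/(s^2 - 4*s + 13)^3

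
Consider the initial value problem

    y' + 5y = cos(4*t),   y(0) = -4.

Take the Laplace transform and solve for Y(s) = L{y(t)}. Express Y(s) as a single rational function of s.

Take the Laplace transform of both sides.
The derivative rules (L{y'} = sY - y(0) = sY - (-4)) turn the left side into (s + 5)Y - (-4).
The right side is L{cos(4*t)} = s/(s^2 + 16).
So (s + 5)Y = s/(s^2 + 16) + (-4).
Isolate Y and clear denominators.

Y(s) = (-4*s^2 + s - 64)/(s^3 + 5*s^2 + 16*s + 80)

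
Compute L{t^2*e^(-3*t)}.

2/(s + 3)^3

L{e^(-3t)} = 1/(s + 3).
Then apply L{t^2·g(t)} = (-1)^2 d^2/ds^2[G(s)] with G(s) = 1/(s + 3):
differentiating 2 times and applying the sign gives 2/(s + 3)^3.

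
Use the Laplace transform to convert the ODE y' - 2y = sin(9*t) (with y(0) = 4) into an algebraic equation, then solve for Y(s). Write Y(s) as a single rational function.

Apply the Laplace transform to the equation.
The derivative rules (L{y'} = sY - y(0) = sY - 4) turn the left side into (s - 2)Y - (4).
The right side is L{sin(9*t)} = 9/(s^2 + 81).
So (s - 2)Y = 9/(s^2 + 81) + (4).
Divide through and combine into a single rational function.

Y(s) = (4*s^2 + 333)/(s^3 - 2*s^2 + 81*s - 162)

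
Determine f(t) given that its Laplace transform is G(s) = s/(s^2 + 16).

f(t) = cos(4*t)

Since L{cos(4t)} = s/(s^2 + 16), the inverse is cos(4*t).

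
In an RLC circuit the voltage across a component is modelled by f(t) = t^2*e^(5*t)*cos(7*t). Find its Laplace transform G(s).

G(s) = 2*(s - 5)*(s^2 - 10*s - 122)/(s^2 - 10*s + 74)^3

L{cos(7t)} = s/(s^2 + 49).
Multiplying by e^(5t) shifts s → s - 5, so L{e^(5*t)*cos(7*t)} = (s - 5)/((s - 5)^2 + 49).
Then apply L{t^2·g(t)} = (-1)^2 d^2/ds^2[H(s)] with H(s) = (s - 5)/((s - 5)^2 + 49):
differentiating 2 times and applying the sign gives 2*(s - 5)*(s^2 - 10*s - 122)/(s^2 - 10*s + 74)^3.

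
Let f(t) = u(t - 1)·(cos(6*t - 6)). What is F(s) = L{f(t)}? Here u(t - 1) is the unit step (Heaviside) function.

By the second shifting theorem, L{u(t - c)·g(t - c)} = e^(-cs)·G(s) with c = 1 and G(s) = L{g(t)}.
L{cos(6t)} = s/(s^2 + 36).

F(s) = s*exp(-s)/(s^2 + 36)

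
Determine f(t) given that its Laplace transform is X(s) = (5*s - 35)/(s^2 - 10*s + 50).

f(t) = -2*exp(5*t)*sin(5*t) + 5*exp(5*t)*cos(5*t)

Complete the square in the denominator: s^2 - 10*s + 50 = (s - 5)^2 + 5^2.
Split the numerator to match: 5*s - 35 = 5·(s - 5) - 2·5.
Invert each term: 5·(s - 5)/((s - 5)^2 + 25) ↔ 5e^(5t)cos(5t); -2·5/((s - 5)^2 + 25) ↔ -2e^(5t)sin(5t).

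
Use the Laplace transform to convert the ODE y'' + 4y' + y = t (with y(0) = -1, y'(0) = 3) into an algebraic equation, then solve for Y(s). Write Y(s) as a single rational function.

Y(s) = (-s^3 - s^2 + 1)/(s^4 + 4*s^3 + s^2)

Take the Laplace transform of both sides.
With L{y''} = s^2 Y - s·y(0) - y'(0) and L{y'} = sY - y(0), with y(0) = -1, y'(0) = 3: the LHS transforms to (s^2 + 4*s + 1)Y - (-s - 1).
The right side is L{t} = s^(-2).
So (s^2 + 4*s + 1)Y = s^(-2) + (-s - 1).
Isolate Y and clear denominators.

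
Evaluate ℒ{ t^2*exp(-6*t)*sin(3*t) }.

18*(s^2 + 12*s + 33)/(s^2 + 12*s + 45)^3

L{sin(3t)} = 3/(s^2 + 9).
Multiplying by e^(-6t) shifts s → s + 6, so L{exp(-6*t)*sin(3*t)} = 3/((s + 6)^2 + 9).
Then apply L{t^2·g(t)} = (-1)^2 d^2/ds^2[G(s)] with G(s) = 3/((s + 6)^2 + 9):
differentiating 2 times and applying the sign gives 18*(s^2 + 12*s + 33)/(s^2 + 12*s + 45)^3.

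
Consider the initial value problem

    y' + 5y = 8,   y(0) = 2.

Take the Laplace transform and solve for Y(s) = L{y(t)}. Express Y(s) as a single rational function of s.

Y(s) = (2*s + 8)/(s^2 + 5*s)

Apply the Laplace transform to the equation.
The derivative rules (L{y'} = sY - y(0) = sY - 2) turn the left side into (s + 5)Y - (2).
The right side is L{8} = 8/s.
So (s + 5)Y = 8/s + (2).
Solve for Y(s) and write it as one ratio of polynomials.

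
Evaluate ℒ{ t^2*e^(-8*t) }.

L{e^(-8t)} = 1/(s + 8).
Then apply L{t^2·g(t)} = (-1)^2 d^2/ds^2[H(s)] with H(s) = 1/(s + 8):
differentiating 2 times and applying the sign gives 2/(s + 8)^3.

2/(s + 8)^3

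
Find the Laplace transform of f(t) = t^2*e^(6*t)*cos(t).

2*(s - 6)*(s^2 - 12*s + 33)/(s^2 - 12*s + 37)^3

L{cos(t)} = s/(s^2 + 1).
Multiplying by e^(6t) shifts s → s - 6, so L{e^(6*t)*cos(t)} = (s - 6)/((s - 6)^2 + 1).
Then apply L{t^2·g(t)} = (-1)^2 d^2/ds^2[H(s)] with H(s) = (s - 6)/((s - 6)^2 + 1):
differentiating 2 times and applying the sign gives 2*(s - 6)*(s^2 - 12*s + 33)/(s^2 - 12*s + 37)^3.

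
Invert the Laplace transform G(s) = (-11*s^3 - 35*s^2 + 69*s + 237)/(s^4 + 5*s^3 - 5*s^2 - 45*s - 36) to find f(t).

Factor the denominator: s^4 + 5*s^3 - 5*s^2 - 45*s - 36 = (s - 3)*(s + 1)*(s + 3)*(s + 4).
Partial fraction decomposition gives [-5/(s + 4)] + [-6/(s + 1)] + [1/(s + 3)] + [-1/(s - 3)].
Invert each term: -5/(s + 4) ↔ -5e^(-4t); -6/(s + 1) ↔ -6e^(-t); 1/(s + 3) ↔ e^(-3t); -1/(s - 3) ↔ -e^(3t).

f(t) = -exp(3*t) - 6*exp(-t) + exp(-3*t) - 5*exp(-4*t)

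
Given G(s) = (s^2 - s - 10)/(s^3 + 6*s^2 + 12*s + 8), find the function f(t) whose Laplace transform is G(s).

f(t) = -2*t^2*exp(-2*t) - 5*t*exp(-2*t) + exp(-2*t)

Factor the denominator: s^3 + 6*s^2 + 12*s + 8 = (s + 2)^3.
Partial fraction decomposition gives [1/(s + 2)] + [-5/(s + 2)^2] + [-4/(s + 2)^3].
Invert each term: 1/(s + 2) ↔ e^(-2t); -5/(s + 2)^2 ↔ -5t·e^(-2t); -4/(s + 2)^3 ↔ (-2)t^2·e^(-2t).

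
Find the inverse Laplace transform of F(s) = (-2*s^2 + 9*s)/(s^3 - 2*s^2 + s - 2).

2*exp(2*t) + sin(t) - 4*cos(t)

Factor the denominator: s^3 - 2*s^2 + s - 2 = (s - 2)*(s^2 + 1).
Partial fraction decomposition gives [2/(s - 2)] + [-4*s/(s^2 + 1)] + [1/(s^2 + 1)].
Invert each term: 2/(s - 2) ↔ 2e^(2t); -4·s/(s^2 + 1) ↔ -4cos(t); 1·1/(s^2 + 1) ↔ sin(t).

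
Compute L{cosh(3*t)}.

s/(s^2 - 9)

L{cosh(3t)} = s/(s^2 - 9).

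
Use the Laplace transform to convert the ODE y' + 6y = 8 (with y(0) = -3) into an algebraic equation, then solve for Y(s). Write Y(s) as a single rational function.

Y(s) = (-3*s + 8)/(s^2 + 6*s)

Laplace-transform each side.
Using L{y'} = sY - y(0) = sY - (-3), the left side becomes (s + 6)Y - (-3).
The right side is L{8} = 8/s.
So (s + 6)Y = 8/s + (-3).
Solve for Y(s) and write it as one ratio of polynomials.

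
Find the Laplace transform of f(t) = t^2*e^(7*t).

L{e^(7t)} = 1/(s - 7).
Then apply L{t^2·g(t)} = (-1)^2 d^2/ds^2[G(s)] with G(s) = 1/(s - 7):
differentiating 2 times and applying the sign gives 2/(s - 7)^3.

2/(s - 7)^3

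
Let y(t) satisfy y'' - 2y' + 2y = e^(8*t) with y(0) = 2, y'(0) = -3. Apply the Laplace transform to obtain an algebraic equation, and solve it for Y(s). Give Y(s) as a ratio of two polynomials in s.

Y(s) = (2*s^2 - 23*s + 57)/(s^3 - 10*s^2 + 18*s - 16)

Take the Laplace transform of both sides.
Using L{y''} = s^2 Y - s·y(0) - y'(0) and L{y'} = sY - y(0), with y(0) = 2, y'(0) = -3, the left side becomes (s^2 - 2*s + 2)Y - (2*s - 7).
The right side is L{e^(8*t)} = 1/(s - 8).
So (s^2 - 2*s + 2)Y = 1/(s - 8) + (2*s - 7).
Solve for Y(s) and write it as one ratio of polynomials.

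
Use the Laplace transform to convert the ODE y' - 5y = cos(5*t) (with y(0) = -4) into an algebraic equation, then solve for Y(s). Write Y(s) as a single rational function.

Apply the Laplace transform to the equation.
The derivative rules (L{y'} = sY - y(0) = sY - (-4)) turn the left side into (s - 5)Y - (-4).
The right side is L{cos(5*t)} = s/(s^2 + 25).
So (s - 5)Y = s/(s^2 + 25) + (-4).
Divide through and combine into a single rational function.

Y(s) = (-4*s^2 + s - 100)/(s^3 - 5*s^2 + 25*s - 125)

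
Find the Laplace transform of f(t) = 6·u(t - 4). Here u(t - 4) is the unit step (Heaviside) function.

6*exp(-4*s)/s

By the second shifting theorem, L{u(t - c)·g(t - c)} = e^(-cs)·G(s) with c = 4 and G(s) = L{g(t)}.
L{6} = 6/s.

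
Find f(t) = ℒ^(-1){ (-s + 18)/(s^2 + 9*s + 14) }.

f(t) = 4*exp(-2*t) - 5*exp(-7*t)

Factor the denominator: s^2 + 9*s + 14 = (s + 2)*(s + 7).
Partial fraction decomposition gives [-5/(s + 7)] + [4/(s + 2)].
Invert each term: -5/(s + 7) ↔ -5e^(-7t); 4/(s + 2) ↔ 4e^(-2t).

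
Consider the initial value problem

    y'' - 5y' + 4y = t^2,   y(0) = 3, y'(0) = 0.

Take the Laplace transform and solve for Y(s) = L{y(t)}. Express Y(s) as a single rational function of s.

Y(s) = (3*s^4 - 15*s^3 + 2)/(s^5 - 5*s^4 + 4*s^3)

Transform both sides with L{·}.
The derivative rules (L{y''} = s^2 Y - s·y(0) - y'(0) and L{y'} = sY - y(0), with y(0) = 3, y'(0) = 0) turn the left side into (s^2 - 5*s + 4)Y - (3*s - 15).
The right side is L{t^2} = 2/s^3.
So (s^2 - 5*s + 4)Y = 2/s^3 + (3*s - 15).
Divide through and combine into a single rational function.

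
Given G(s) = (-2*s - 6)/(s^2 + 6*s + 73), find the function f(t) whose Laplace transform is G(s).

f(t) = -2*exp(-3*t)*cos(8*t)

Rewrite the denominator: s^2 + 6*s + 73 = (s + 3)^2 + 64.
The form in (s + 3) signals a first-shifting-theorem factor e^(-3t).
Since L{cos(8t)} = s/(s^2 + 64), the inverse is exp(-3*t)*cos(8*t), scaled by -2.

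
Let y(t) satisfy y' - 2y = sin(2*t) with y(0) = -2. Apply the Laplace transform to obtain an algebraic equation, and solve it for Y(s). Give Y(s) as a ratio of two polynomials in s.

Take the Laplace transform of both sides.
The derivative rules (L{y'} = sY - y(0) = sY - (-2)) turn the left side into (s - 2)Y - (-2).
The right side is L{sin(2*t)} = 2/(s^2 + 4).
So (s - 2)Y = 2/(s^2 + 4) + (-2).
Isolate Y and clear denominators.

Y(s) = (-2*s^2 - 6)/(s^3 - 2*s^2 + 4*s - 8)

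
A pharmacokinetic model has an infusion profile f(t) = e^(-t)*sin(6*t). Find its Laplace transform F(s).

F(s) = 6/((s + 1)^2 + 36)

L{sin(6t)} = 6/(s^2 + 36).
By the first shifting theorem, multiplying by e^(-t) replaces s with s + 1.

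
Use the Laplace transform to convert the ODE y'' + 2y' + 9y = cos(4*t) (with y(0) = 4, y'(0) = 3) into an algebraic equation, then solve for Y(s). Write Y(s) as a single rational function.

Apply the Laplace transform to the equation.
Using L{y''} = s^2 Y - s·y(0) - y'(0) and L{y'} = sY - y(0), with y(0) = 4, y'(0) = 3, the left side becomes (s^2 + 2*s + 9)Y - (4*s + 11).
The right side is L{cos(4*t)} = s/(s^2 + 16).
So (s^2 + 2*s + 9)Y = s/(s^2 + 16) + (4*s + 11).
Isolate Y and clear denominators.

Y(s) = (4*s^3 + 11*s^2 + 65*s + 176)/(s^4 + 2*s^3 + 25*s^2 + 32*s + 144)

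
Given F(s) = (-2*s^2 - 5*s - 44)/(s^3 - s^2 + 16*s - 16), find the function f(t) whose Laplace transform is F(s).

Factor the denominator: s^3 - s^2 + 16*s - 16 = (s - 1)*(s^2 + 16).
Partial fraction decomposition gives [-3/(s - 1)] + [s/(s^2 + 16)] + [-4/(s^2 + 16)].
Invert each term: -3/(s - 1) ↔ -3e^(t); 1·s/(s^2 + 16) ↔ cos(4t); -1·4/(s^2 + 16) ↔ -sin(4t).

f(t) = -3*exp(t) - sin(4*t) + cos(4*t)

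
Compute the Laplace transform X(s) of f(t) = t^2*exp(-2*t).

L{e^(-2t)} = 1/(s + 2).
Then apply L{t^2·g(t)} = (-1)^2 d^2/ds^2[G(s)] with G(s) = 1/(s + 2):
differentiating 2 times and applying the sign gives 2/(s + 2)^3.

X(s) = 2/(s + 2)^3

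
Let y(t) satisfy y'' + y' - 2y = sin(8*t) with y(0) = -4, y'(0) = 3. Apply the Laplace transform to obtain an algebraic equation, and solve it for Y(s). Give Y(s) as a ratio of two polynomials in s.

Y(s) = (-4*s^3 - s^2 - 256*s - 56)/(s^4 + s^3 + 62*s^2 + 64*s - 128)

Laplace-transform each side.
The derivative rules (L{y''} = s^2 Y - s·y(0) - y'(0) and L{y'} = sY - y(0), with y(0) = -4, y'(0) = 3) turn the left side into (s^2 + s - 2)Y - (-4*s - 1).
The right side is L{sin(8*t)} = 8/(s^2 + 64).
So (s^2 + s - 2)Y = 8/(s^2 + 64) + (-4*s - 1).
Solve for Y(s) and write it as one ratio of polynomials.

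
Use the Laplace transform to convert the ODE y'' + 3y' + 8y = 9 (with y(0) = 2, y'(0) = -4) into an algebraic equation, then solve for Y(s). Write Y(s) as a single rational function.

Take the Laplace transform of both sides.
With L{y''} = s^2 Y - s·y(0) - y'(0) and L{y'} = sY - y(0), with y(0) = 2, y'(0) = -4: the LHS transforms to (s^2 + 3*s + 8)Y - (2*s + 2).
The right side is L{9} = 9/s.
So (s^2 + 3*s + 8)Y = 9/s + (2*s + 2).
Isolate Y and clear denominators.

Y(s) = (2*s^2 + 2*s + 9)/(s^3 + 3*s^2 + 8*s)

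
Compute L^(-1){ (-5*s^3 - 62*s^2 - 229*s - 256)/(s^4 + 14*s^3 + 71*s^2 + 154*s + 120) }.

-exp(-2*t) - 4*exp(-3*t) - 6*exp(-4*t) + 6*exp(-5*t)

Factor the denominator: s^4 + 14*s^3 + 71*s^2 + 154*s + 120 = (s + 2)*(s + 3)*(s + 4)*(s + 5).
Partial fraction decomposition gives [6/(s + 5)] + [-4/(s + 3)] + [-6/(s + 4)] + [-1/(s + 2)].
Invert each term: 6/(s + 5) ↔ 6e^(-5t); -4/(s + 3) ↔ -4e^(-3t); -6/(s + 4) ↔ -6e^(-4t); -1/(s + 2) ↔ -e^(-2t).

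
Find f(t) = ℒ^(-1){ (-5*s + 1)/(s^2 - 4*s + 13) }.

Complete the square in the denominator: s^2 - 4*s + 13 = (s - 2)^2 + 3^2.
Split the numerator to match: -5*s + 1 = -5·(s - 2) - 3·3.
Invert each term: -5·(s - 2)/((s - 2)^2 + 9) ↔ -5e^(2t)cos(3t); -3·3/((s - 2)^2 + 9) ↔ -3e^(2t)sin(3t).

f(t) = -3*exp(2*t)*sin(3*t) - 5*exp(2*t)*cos(3*t)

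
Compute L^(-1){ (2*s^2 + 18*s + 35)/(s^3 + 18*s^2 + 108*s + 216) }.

Factor the denominator: s^3 + 18*s^2 + 108*s + 216 = (s + 6)^3.
Partial fraction decomposition gives [2/(s + 6)] + [-6/(s + 6)^2] + [-1/(s + 6)^3].
Invert each term: 2/(s + 6) ↔ 2e^(-6t); -6/(s + 6)^2 ↔ -6t·e^(-6t); -1/(s + 6)^3 ↔ (-1/2)t^2·e^(-6t).

-t^2*exp(-6*t)/2 - 6*t*exp(-6*t) + 2*exp(-6*t)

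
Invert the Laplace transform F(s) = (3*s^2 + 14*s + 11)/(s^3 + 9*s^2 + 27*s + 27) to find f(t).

f(t) = -2*t^2*exp(-3*t) - 4*t*exp(-3*t) + 3*exp(-3*t)

Factor the denominator: s^3 + 9*s^2 + 27*s + 27 = (s + 3)^3.
Partial fraction decomposition gives [3/(s + 3)] + [-4/(s + 3)^2] + [-4/(s + 3)^3].
Invert each term: 3/(s + 3) ↔ 3e^(-3t); -4/(s + 3)^2 ↔ -4t·e^(-3t); -4/(s + 3)^3 ↔ (-2)t^2·e^(-3t).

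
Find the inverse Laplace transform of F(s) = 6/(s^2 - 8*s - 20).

Rewrite the denominator: s^2 - 8*s - 20 = (s - 4)^2 - 36.
The form in (s - 4) signals a first-shifting-theorem factor e^(4t).
Since L{sinh(6t)} = 6/(s^2 - 36), the inverse is e^(4*t)*sinh(6*t).

exp(4*t)*sinh(6*t)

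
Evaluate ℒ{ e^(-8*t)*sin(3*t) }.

3/((s + 8)^2 + 9)

L{sin(3t)} = 3/(s^2 + 9).
By the first shifting theorem, multiplying by e^(-8t) replaces s with s + 8.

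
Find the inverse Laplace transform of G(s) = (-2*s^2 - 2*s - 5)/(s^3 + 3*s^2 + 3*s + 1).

Factor the denominator: s^3 + 3*s^2 + 3*s + 1 = (s + 1)^3.
Partial fraction decomposition gives [-2/(s + 1)] + [2/(s + 1)^2] + [-5/(s + 1)^3].
Invert each term: -2/(s + 1) ↔ -2e^(-t); 2/(s + 1)^2 ↔ 2t·e^(-t); -5/(s + 1)^3 ↔ (-5/2)t^2·e^(-t).

-5*t^2*exp(-t)/2 + 2*t*exp(-t) - 2*exp(-t)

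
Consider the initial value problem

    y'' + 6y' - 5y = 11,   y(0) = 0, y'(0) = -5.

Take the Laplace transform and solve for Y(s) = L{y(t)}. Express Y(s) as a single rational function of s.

Y(s) = (-5*s + 11)/(s^3 + 6*s^2 - 5*s)

Apply the Laplace transform to the equation.
With L{y''} = s^2 Y - s·y(0) - y'(0) and L{y'} = sY - y(0), with y(0) = 0, y'(0) = -5: the LHS transforms to (s^2 + 6*s - 5)Y - (-5).
The right side is L{11} = 11/s.
So (s^2 + 6*s - 5)Y = 11/s + (-5).
Isolate Y and clear denominators.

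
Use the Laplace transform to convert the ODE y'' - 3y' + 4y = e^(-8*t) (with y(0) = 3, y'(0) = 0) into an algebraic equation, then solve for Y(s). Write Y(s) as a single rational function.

Y(s) = (3*s^2 + 15*s - 71)/(s^3 + 5*s^2 - 20*s + 32)

Transform both sides with L{·}.
Using L{y''} = s^2 Y - s·y(0) - y'(0) and L{y'} = sY - y(0), with y(0) = 3, y'(0) = 0, the left side becomes (s^2 - 3*s + 4)Y - (3*s - 9).
The right side is L{e^(-8*t)} = 1/(s + 8).
So (s^2 - 3*s + 4)Y = 1/(s + 8) + (3*s - 9).
Isolate Y and clear denominators.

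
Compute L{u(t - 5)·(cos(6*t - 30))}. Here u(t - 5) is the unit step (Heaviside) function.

s*exp(-5*s)/(s^2 + 36)

By the second shifting theorem, L{u(t - c)·g(t - c)} = e^(-cs)·G(s) with c = 5 and G(s) = L{g(t)}.
L{cos(6t)} = s/(s^2 + 36).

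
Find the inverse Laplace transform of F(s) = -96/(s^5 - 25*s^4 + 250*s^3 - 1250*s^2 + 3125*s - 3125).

Rewrite the denominator: s^5 - 25*s^4 + 250*s^3 - 1250*s^2 + 3125*s - 3125 = (s - 5)^5.
The form in (s - 5) signals a first-shifting-theorem factor e^(5t).
Since L{t^4} = 4!/s^5 = 24/s^5, the inverse is t^4*exp(5*t), scaled by -4.

-4*t^4*exp(5*t)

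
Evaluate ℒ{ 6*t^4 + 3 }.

Apply the Laplace transform termwise.
L{3} = 3/s; (6)·[L{t^4} = 4!/s^5 = 24/s^5].

3/s + 144/s^5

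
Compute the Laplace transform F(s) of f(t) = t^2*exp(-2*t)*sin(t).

F(s) = 2*(3*s^2 + 12*s + 11)/(s^2 + 4*s + 5)^3

L{sin(t)} = 1/(s^2 + 1).
Multiplying by e^(-2t) shifts s → s + 2, so L{exp(-2*t)*sin(t)} = 1/((s + 2)^2 + 1).
Then apply L{t^2·g(t)} = (-1)^2 d^2/ds^2[G(s)] with G(s) = 1/((s + 2)^2 + 1):
differentiating 2 times and applying the sign gives 2*(3*s^2 + 12*s + 11)/(s^2 + 4*s + 5)^3.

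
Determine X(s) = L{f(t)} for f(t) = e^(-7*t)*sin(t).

L{sin(t)} = 1/(s^2 + 1).
By the first shifting theorem, multiplying by e^(-7t) replaces s with s + 7.

X(s) = 1/((s + 7)^2 + 1)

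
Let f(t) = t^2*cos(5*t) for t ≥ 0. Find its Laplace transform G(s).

G(s) = 2*s*(s^2 - 75)/(s^2 + 25)^3

L{cos(5t)} = s/(s^2 + 25).
Then apply L{t^2·g(t)} = (-1)^2 d^2/ds^2[H(s)] with H(s) = s/(s^2 + 25):
differentiating 2 times and applying the sign gives 2*s*(s^2 - 75)/(s^2 + 25)^3.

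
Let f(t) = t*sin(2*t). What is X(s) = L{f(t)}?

X(s) = 4*s/(s^2 + 4)^2

L{sin(2t)} = 2/(s^2 + 4).
Then apply L{t·g(t)} = -d/ds[G(s)] with G(s) = 2/(s^2 + 4):
differentiating 1 time and applying the sign gives 4*s/(s^2 + 4)^2.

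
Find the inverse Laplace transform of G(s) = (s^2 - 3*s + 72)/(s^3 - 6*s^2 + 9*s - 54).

Factor the denominator: s^3 - 6*s^2 + 9*s - 54 = (s - 6)*(s^2 + 9).
Partial fraction decomposition gives [2/(s - 6)] + [-s/(s^2 + 9)] + [-9/(s^2 + 9)].
Invert each term: 2/(s - 6) ↔ 2e^(6t); -1·s/(s^2 + 9) ↔ -cos(3t); -3·3/(s^2 + 9) ↔ -3sin(3t).

2*exp(6*t) - 3*sin(3*t) - cos(3*t)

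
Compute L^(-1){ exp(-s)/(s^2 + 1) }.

Heaviside(t - 1)*(sin(t - 1))

The factor e^(-s) signals a time shift by c = 1 (second shifting theorem).
L{sin(t)} = 1/(s^2 + 1), so L^-1{1/(s^2 + 1)} = sin(t).
Hence the inverse is u(t - 1) times that function evaluated at t - 1.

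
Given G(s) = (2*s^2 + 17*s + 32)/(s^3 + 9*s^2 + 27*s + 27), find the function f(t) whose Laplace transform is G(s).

f(t) = -t^2*exp(-3*t)/2 + 5*t*exp(-3*t) + 2*exp(-3*t)

Factor the denominator: s^3 + 9*s^2 + 27*s + 27 = (s + 3)^3.
Partial fraction decomposition gives [2/(s + 3)] + [5/(s + 3)^2] + [-1/(s + 3)^3].
Invert each term: 2/(s + 3) ↔ 2e^(-3t); 5/(s + 3)^2 ↔ 5t·e^(-3t); -1/(s + 3)^3 ↔ (-1/2)t^2·e^(-3t).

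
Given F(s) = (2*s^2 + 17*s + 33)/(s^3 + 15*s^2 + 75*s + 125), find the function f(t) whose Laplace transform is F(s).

f(t) = -t^2*exp(-5*t) - 3*t*exp(-5*t) + 2*exp(-5*t)

Factor the denominator: s^3 + 15*s^2 + 75*s + 125 = (s + 5)^3.
Partial fraction decomposition gives [2/(s + 5)] + [-3/(s + 5)^2] + [-2/(s + 5)^3].
Invert each term: 2/(s + 5) ↔ 2e^(-5t); -3/(s + 5)^2 ↔ -3t·e^(-5t); -2/(s + 5)^3 ↔ (-1)t^2·e^(-5t).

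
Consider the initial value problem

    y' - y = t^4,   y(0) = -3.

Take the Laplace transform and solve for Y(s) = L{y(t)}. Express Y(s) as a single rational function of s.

Apply the Laplace transform to the equation.
The derivative rules (L{y'} = sY - y(0) = sY - (-3)) turn the left side into (s - 1)Y - (-3).
The right side is L{t^4} = 24/s^5.
So (s - 1)Y = 24/s^5 + (-3).
Solve for Y(s) and write it as one ratio of polynomials.

Y(s) = (-3*s^5 + 24)/(s^6 - s^5)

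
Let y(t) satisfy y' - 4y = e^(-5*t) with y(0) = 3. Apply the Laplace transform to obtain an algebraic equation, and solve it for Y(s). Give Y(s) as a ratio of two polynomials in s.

Take the Laplace transform of both sides.
With L{y'} = sY - y(0) = sY - 3: the LHS transforms to (s - 4)Y - (3).
The right side is L{e^(-5*t)} = 1/(s + 5).
So (s - 4)Y = 1/(s + 5) + (3).
Divide through and combine into a single rational function.

Y(s) = (3*s + 16)/(s^2 + s - 20)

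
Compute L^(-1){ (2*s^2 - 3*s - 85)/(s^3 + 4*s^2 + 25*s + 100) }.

-3*sin(5*t) + 3*cos(5*t) - exp(-4*t)

Factor the denominator: s^3 + 4*s^2 + 25*s + 100 = (s + 4)*(s^2 + 25).
Partial fraction decomposition gives [-1/(s + 4)] + [3*s/(s^2 + 25)] + [-15/(s^2 + 25)].
Invert each term: -1/(s + 4) ↔ -e^(-4t); 3·s/(s^2 + 25) ↔ 3cos(5t); -3·5/(s^2 + 25) ↔ -3sin(5t).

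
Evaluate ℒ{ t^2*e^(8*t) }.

L{e^(8t)} = 1/(s - 8).
Then apply L{t^2·g(t)} = (-1)^2 d^2/ds^2[H(s)] with H(s) = 1/(s - 8):
differentiating 2 times and applying the sign gives 2/(s - 8)^3.

2/(s - 8)^3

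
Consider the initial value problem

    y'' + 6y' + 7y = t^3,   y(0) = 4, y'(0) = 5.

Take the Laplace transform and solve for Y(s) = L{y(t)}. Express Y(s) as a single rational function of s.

Transform both sides with L{·}.
With L{y''} = s^2 Y - s·y(0) - y'(0) and L{y'} = sY - y(0), with y(0) = 4, y'(0) = 5: the LHS transforms to (s^2 + 6*s + 7)Y - (4*s + 29).
The right side is L{t^3} = 6/s^4.
So (s^2 + 6*s + 7)Y = 6/s^4 + (4*s + 29).
Isolate Y and clear denominators.

Y(s) = (4*s^5 + 29*s^4 + 6)/(s^6 + 6*s^5 + 7*s^4)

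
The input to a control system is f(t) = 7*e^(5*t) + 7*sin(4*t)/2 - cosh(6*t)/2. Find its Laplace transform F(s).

By linearity of the Laplace transform, transform each term separately.
(7/2)·[L{sin(4t)} = 4/(s^2 + 16)]; (-1/2)·[L{cosh(6t)} = s/(s^2 - 36)]; (7)·[L{e^(5t)} = 1/(s - 5)].

F(s) = -s/(2*(s^2 - 36)) + 14/(s^2 + 16) + 7/(s - 5)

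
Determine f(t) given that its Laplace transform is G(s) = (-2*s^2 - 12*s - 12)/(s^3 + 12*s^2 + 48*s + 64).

f(t) = 2*t^2*exp(-4*t) + 4*t*exp(-4*t) - 2*exp(-4*t)

Factor the denominator: s^3 + 12*s^2 + 48*s + 64 = (s + 4)^3.
Partial fraction decomposition gives [-2/(s + 4)] + [4/(s + 4)^2] + [4/(s + 4)^3].
Invert each term: -2/(s + 4) ↔ -2e^(-4t); 4/(s + 4)^2 ↔ 4t·e^(-4t); 4/(s + 4)^3 ↔ (2)t^2·e^(-4t).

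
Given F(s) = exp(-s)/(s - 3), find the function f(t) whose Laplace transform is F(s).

The factor e^(-s) signals a time shift by c = 1 (second shifting theorem).
L{e^(3t)} = 1/(s - 3), so L^-1{1/(s - 3)} = exp(3*t).
Hence the inverse is u(t - 1) times that function evaluated at t - 1.

f(t) = Heaviside(t - 1)*(exp(3*t - 3))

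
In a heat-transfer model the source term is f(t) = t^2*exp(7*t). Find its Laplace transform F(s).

F(s) = 2/(s - 7)^3

L{e^(7t)} = 1/(s - 7).
Then apply L{t^2·g(t)} = (-1)^2 d^2/ds^2[G(s)] with G(s) = 1/(s - 7):
differentiating 2 times and applying the sign gives 2/(s - 7)^3.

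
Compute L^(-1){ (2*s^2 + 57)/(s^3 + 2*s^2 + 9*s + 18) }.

2*sin(3*t) - 3*cos(3*t) + 5*exp(-2*t)

Factor the denominator: s^3 + 2*s^2 + 9*s + 18 = (s + 2)*(s^2 + 9).
Partial fraction decomposition gives [5/(s + 2)] + [-3*s/(s^2 + 9)] + [6/(s^2 + 9)].
Invert each term: 5/(s + 2) ↔ 5e^(-2t); -3·s/(s^2 + 9) ↔ -3cos(3t); 2·3/(s^2 + 9) ↔ 2sin(3t).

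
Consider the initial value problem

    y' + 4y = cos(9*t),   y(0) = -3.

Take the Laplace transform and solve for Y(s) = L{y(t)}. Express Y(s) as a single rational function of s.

Laplace-transform each side.
Using L{y'} = sY - y(0) = sY - (-3), the left side becomes (s + 4)Y - (-3).
The right side is L{cos(9*t)} = s/(s^2 + 81).
So (s + 4)Y = s/(s^2 + 81) + (-3).
Solve for Y(s) and write it as one ratio of polynomials.

Y(s) = (-3*s^2 + s - 243)/(s^3 + 4*s^2 + 81*s + 324)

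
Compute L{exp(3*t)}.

L{e^(3t)} = 1/(s - 3).

1/(s - 3)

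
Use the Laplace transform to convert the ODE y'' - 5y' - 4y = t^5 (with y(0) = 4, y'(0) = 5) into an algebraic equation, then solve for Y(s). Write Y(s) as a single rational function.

Apply the Laplace transform to the equation.
Using L{y''} = s^2 Y - s·y(0) - y'(0) and L{y'} = sY - y(0), with y(0) = 4, y'(0) = 5, the left side becomes (s^2 - 5*s - 4)Y - (4*s - 15).
The right side is L{t^5} = 120/s^6.
So (s^2 - 5*s - 4)Y = 120/s^6 + (4*s - 15).
Solve for Y(s) and write it as one ratio of polynomials.

Y(s) = (4*s^7 - 15*s^6 + 120)/(s^8 - 5*s^7 - 4*s^6)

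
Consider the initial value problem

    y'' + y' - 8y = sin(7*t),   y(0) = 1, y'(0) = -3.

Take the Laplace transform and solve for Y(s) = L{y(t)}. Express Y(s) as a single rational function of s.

Y(s) = (s^3 - 2*s^2 + 49*s - 91)/(s^4 + s^3 + 41*s^2 + 49*s - 392)

Take the Laplace transform of both sides.
With L{y''} = s^2 Y - s·y(0) - y'(0) and L{y'} = sY - y(0), with y(0) = 1, y'(0) = -3: the LHS transforms to (s^2 + s - 8)Y - (s - 2).
The right side is L{sin(7*t)} = 7/(s^2 + 49).
So (s^2 + s - 8)Y = 7/(s^2 + 49) + (s - 2).
Divide through and combine into a single rational function.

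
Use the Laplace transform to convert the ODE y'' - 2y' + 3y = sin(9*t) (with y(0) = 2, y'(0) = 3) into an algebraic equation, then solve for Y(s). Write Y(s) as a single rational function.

Y(s) = (2*s^3 - s^2 + 162*s - 72)/(s^4 - 2*s^3 + 84*s^2 - 162*s + 243)

Take the Laplace transform of both sides.
Using L{y''} = s^2 Y - s·y(0) - y'(0) and L{y'} = sY - y(0), with y(0) = 2, y'(0) = 3, the left side becomes (s^2 - 2*s + 3)Y - (2*s - 1).
The right side is L{sin(9*t)} = 9/(s^2 + 81).
So (s^2 - 2*s + 3)Y = 9/(s^2 + 81) + (2*s - 1).
Isolate Y and clear denominators.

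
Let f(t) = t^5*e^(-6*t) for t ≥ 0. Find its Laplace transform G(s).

G(s) = 120/(s + 6)^6

L{t^5} = 5!/s^6 = 120/s^6.
By the first shifting theorem, multiplying by e^(-6t) replaces s with s + 6.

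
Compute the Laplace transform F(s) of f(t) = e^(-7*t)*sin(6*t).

F(s) = 6/((s + 7)^2 + 36)

L{sin(6t)} = 6/(s^2 + 36).
By the first shifting theorem, multiplying by e^(-7t) replaces s with s + 7.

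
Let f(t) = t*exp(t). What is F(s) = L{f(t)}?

F(s) = (s - 1)^(-2)

L{t} = 1!/s^2 = 1/s^2.
By the first shifting theorem, multiplying by e^(t) replaces s with s - 1.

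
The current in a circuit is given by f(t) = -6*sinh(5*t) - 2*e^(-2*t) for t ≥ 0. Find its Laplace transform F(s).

By linearity of the Laplace transform, transform each term separately.
(-2)·[L{e^(-2t)} = 1/(s + 2)]; (-6)·[L{sinh(5t)} = 5/(s^2 - 25)].

F(s) = -30/(s^2 - 25) - 2/(s + 2)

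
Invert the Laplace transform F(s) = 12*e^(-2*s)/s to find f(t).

f(t) = Heaviside(t - 2)*(12)

The factor e^(-2s) signals a time shift by c = 2 (second shifting theorem).
L{12} = 12/s, so L^-1{12/s} = 12.
Hence the inverse is u(t - 2) times that function evaluated at t - 2.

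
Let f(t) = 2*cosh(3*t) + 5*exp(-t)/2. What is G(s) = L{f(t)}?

G(s) = 2*s/(s^2 - 9) + 5/(2*(s + 1))

By linearity of the Laplace transform, transform each term separately.
(5/2)·[L{e^(-t)} = 1/(s + 1)]; (2)·[L{cosh(3t)} = s/(s^2 - 9)].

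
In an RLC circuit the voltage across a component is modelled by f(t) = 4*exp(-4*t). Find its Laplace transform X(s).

L{4} = 4/s.
By the first shifting theorem, multiplying by e^(-4t) replaces s with s + 4.

X(s) = 4/(s + 4)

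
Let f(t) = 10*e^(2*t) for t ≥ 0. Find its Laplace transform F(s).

F(s) = 10/(s - 2)

L{10} = 10/s.
By the first shifting theorem, multiplying by e^(2t) replaces s with s - 2.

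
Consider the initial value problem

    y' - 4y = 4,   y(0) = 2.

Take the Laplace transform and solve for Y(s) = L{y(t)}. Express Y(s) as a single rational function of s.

Y(s) = (2*s + 4)/(s^2 - 4*s)

Transform both sides with L{·}.
Using L{y'} = sY - y(0) = sY - 2, the left side becomes (s - 4)Y - (2).
The right side is L{4} = 4/s.
So (s - 4)Y = 4/s + (2).
Isolate Y and clear denominators.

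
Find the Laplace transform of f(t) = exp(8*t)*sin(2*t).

2/((s - 8)^2 + 4)

L{sin(2t)} = 2/(s^2 + 4).
By the first shifting theorem, multiplying by e^(8t) replaces s with s - 8.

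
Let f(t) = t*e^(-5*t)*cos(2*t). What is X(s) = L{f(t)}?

X(s) = (s + 3)*(s + 7)/(s^2 + 10*s + 29)^2

L{cos(2t)} = s/(s^2 + 4).
Multiplying by e^(-5t) shifts s → s + 5, so L{e^(-5*t)*cos(2*t)} = (s + 5)/((s + 5)^2 + 4).
Then apply L{t·g(t)} = -d/ds[G(s)] with G(s) = (s + 5)/((s + 5)^2 + 4):
differentiating 1 time and applying the sign gives (s + 3)*(s + 7)/(s^2 + 10*s + 29)^2.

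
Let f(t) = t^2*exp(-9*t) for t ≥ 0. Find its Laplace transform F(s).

F(s) = 2/(s + 9)^3

L{e^(-9t)} = 1/(s + 9).
Then apply L{t^2·g(t)} = (-1)^2 d^2/ds^2[G(s)] with G(s) = 1/(s + 9):
differentiating 2 times and applying the sign gives 2/(s + 9)^3.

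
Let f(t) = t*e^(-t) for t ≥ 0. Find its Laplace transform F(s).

L{e^(-t)} = 1/(s + 1).
Then apply L{t·g(t)} = -d/ds[G(s)] with G(s) = 1/(s + 1):
differentiating 1 time and applying the sign gives (s + 1)^(-2).

F(s) = (s + 1)^(-2)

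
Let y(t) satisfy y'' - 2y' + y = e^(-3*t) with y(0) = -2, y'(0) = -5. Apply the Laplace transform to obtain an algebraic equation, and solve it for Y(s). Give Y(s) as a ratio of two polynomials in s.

Y(s) = (-2*s^2 - 7*s - 2)/(s^3 + s^2 - 5*s + 3)

Transform both sides with L{·}.
The derivative rules (L{y''} = s^2 Y - s·y(0) - y'(0) and L{y'} = sY - y(0), with y(0) = -2, y'(0) = -5) turn the left side into (s^2 - 2*s + 1)Y - (-2*s - 1).
The right side is L{e^(-3*t)} = 1/(s + 3).
So (s^2 - 2*s + 1)Y = 1/(s + 3) + (-2*s - 1).
Isolate Y and clear denominators.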